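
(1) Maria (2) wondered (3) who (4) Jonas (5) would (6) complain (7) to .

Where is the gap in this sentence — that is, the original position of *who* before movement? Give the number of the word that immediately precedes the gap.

7

Pre-movement form: Jonas would complain to who.
The filler 'who' is interpreted as the object of the preposition 'to'. It moves to the left edge, and the trace sits right after 'to':
Maria wondered who Jonas would complain to ___.
'to' is word 7.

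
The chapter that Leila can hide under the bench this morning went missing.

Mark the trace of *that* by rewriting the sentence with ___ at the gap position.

'that' is the direct object of 'hide'. The gap is right after 'hide'.

The chapter that Leila can hide ___ under the bench this morning went missing.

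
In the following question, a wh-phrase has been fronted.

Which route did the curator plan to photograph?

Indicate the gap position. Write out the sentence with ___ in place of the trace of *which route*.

Before movement: The curator did plan to photograph which route.
The filler 'which route' is interpreted as the direct object of 'photograph'. The gap is right after 'photograph'.

Which route did the curator plan to photograph ___?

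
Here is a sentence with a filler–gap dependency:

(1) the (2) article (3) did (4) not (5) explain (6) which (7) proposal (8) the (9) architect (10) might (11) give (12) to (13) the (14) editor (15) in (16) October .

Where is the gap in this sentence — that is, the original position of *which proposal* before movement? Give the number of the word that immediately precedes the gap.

11

Underlying clause: The architect might give which proposal to the editor in October.
'which proposal' is the direct object of 'give'. It moves to the left edge, and the trace sits right after 'give':
The article did not explain which proposal the architect might give ___ to the editor in October.
'give' is word 11.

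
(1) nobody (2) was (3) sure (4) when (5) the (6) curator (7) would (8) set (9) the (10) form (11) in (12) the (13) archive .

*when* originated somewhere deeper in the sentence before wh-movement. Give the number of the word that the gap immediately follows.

Pre-movement form: The curator would set the form in the archive when.
'when' functions as the temporal adjunct. Fronting leaves a gap immediately after 'archive':
Nobody was sure when the curator would set the form in the archive ___.
'archive' is word 13.

13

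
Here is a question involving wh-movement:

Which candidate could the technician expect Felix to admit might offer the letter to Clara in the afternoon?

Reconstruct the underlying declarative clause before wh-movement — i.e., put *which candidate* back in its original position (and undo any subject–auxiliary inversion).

The technician could expect Felix to admit which candidate might offer the letter to Clara in the afternoon.

'which candidate' functions as the subject of the clause embedded under 'admit'. Fronting leaves a gap immediately after 'admit':
Which candidate could the technician expect Felix to admit ___ might offer the letter to Clara in the afternoon?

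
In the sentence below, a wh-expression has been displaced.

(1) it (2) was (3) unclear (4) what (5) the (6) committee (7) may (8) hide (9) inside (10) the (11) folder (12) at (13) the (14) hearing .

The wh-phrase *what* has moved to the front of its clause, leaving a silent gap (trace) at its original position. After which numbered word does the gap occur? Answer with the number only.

Before movement: The committee may hide what inside the folder at the hearing.
'what' is the direct object of 'hide'. It moves to the left edge, and the trace sits right after 'hide':
It was unclear what the committee may hide ___ inside the folder at the hearing.
'hide' is word 8.

8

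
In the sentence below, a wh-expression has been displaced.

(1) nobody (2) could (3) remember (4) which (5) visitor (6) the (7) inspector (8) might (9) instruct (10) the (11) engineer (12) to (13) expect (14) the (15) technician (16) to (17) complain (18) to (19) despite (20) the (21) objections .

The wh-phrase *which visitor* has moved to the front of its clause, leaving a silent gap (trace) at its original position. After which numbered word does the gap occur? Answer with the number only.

18

Before movement: The inspector might instruct the engineer to expect the technician to complain to which visitor despite the objections.
'which visitor' is the object of the preposition 'to'. Fronting leaves a gap immediately after 'to':
Nobody could remember which visitor the inspector might instruct the engineer to expect the technician to complain to ___ despite the objections.
'to' is word 18.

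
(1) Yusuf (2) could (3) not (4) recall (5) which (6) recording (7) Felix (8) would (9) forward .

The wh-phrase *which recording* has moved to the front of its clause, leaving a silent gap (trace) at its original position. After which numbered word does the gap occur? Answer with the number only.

In situ: Felix would forward which recording.
'which recording' is the direct object of 'forward'. Fronting leaves a gap immediately after 'forward':
Yusuf could not recall which recording Felix would forward ___.
'forward' is word 9.

9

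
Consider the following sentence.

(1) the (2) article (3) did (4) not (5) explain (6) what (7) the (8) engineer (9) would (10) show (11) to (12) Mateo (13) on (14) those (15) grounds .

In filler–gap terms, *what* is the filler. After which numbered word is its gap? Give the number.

In situ: The engineer would show what to Mateo on those grounds.
'what' functions as the direct object of 'show'. Fronting leaves a gap immediately after 'show':
The article did not explain what the engineer would show ___ to Mateo on those grounds.
'show' is word 10.

10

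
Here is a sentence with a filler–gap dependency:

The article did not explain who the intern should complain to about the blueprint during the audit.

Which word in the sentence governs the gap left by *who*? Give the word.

Before movement: The intern should complain to who about the blueprint during the audit.
'who' functions as the object of the preposition 'to'. Fronting leaves a gap immediately after 'to':
The article did not explain who the intern should complain to ___ about the blueprint during the audit.

to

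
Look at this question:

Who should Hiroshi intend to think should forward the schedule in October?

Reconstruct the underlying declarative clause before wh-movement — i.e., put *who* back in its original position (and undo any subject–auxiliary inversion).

The filler 'who' is interpreted as the subject of the clause embedded under 'think'. It moves to the left edge, and the trace sits right after 'think':
Who should Hiroshi intend to think ___ should forward the schedule in October?

Hiroshi should intend to think who should forward the schedule in October.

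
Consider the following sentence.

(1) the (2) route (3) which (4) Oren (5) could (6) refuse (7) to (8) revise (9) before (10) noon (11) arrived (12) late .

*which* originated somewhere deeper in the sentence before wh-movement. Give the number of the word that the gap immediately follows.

'which' functions as the direct object of 'revise'. Fronting leaves a gap immediately after 'revise':
The route which Oren could refuse to revise ___ before noon arrived late.
'revise' is word 8.

8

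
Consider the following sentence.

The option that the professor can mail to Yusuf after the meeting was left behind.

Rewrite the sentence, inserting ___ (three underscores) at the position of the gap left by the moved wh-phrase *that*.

The option that the professor can mail ___ to Yusuf after the meeting was left behind.

'that' is the direct object of 'mail'. The gap is right after 'mail'.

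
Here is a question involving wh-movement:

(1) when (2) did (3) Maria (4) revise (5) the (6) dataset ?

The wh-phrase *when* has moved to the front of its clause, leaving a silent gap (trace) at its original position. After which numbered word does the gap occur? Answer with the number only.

6

Pre-movement form: Maria did revise the dataset when.
'when' is the temporal adjunct. Fronting leaves a gap immediately after 'dataset':
When did Maria revise the dataset ___?
'dataset' is word 6.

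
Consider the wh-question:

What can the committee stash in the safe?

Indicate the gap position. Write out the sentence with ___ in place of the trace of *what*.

Before movement: The committee can stash what in the safe.
'what' functions as the direct object of 'stash'. The gap is right after 'stash'.

What can the committee stash ___ in the safe?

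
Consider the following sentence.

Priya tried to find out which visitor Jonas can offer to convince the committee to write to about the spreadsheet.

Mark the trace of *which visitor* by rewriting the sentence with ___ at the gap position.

In situ: Jonas can offer to convince the committee to write to which visitor about the spreadsheet.
'which visitor' functions as the object of the preposition 'to'. The gap is right after 'to'.

Priya tried to find out which visitor Jonas can offer to convince the committee to write to ___ about the spreadsheet.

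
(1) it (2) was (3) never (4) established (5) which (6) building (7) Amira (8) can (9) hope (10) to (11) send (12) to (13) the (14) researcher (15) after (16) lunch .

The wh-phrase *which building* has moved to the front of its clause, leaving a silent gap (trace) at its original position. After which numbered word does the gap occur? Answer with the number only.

11

Pre-movement form: Amira can hope to send which building to the researcher after lunch.
'which building' functions as the direct object of 'send'. It moves to the left edge, and the trace sits right after 'send':
It was never established which building Amira can hope to send ___ to the researcher after lunch.
'send' is word 11.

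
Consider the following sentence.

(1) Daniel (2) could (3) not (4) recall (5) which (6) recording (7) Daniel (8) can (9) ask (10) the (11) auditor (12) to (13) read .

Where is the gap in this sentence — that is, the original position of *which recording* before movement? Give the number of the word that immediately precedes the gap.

Underlying clause: Daniel can ask the auditor to read which recording.
'which recording' functions as the direct object of 'read'. Fronting leaves a gap immediately after 'read':
Daniel could not recall which recording Daniel can ask the auditor to read ___.
'read' is word 13.

13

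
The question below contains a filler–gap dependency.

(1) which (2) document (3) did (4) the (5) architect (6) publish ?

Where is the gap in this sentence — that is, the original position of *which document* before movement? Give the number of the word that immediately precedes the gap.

Underlying clause: The architect did publish which document.
'which document' is the direct object of 'publish'. Wh-movement fronts it, leaving a gap right after 'publish':
Which document did the architect publish ___?
'publish' is word 6.

6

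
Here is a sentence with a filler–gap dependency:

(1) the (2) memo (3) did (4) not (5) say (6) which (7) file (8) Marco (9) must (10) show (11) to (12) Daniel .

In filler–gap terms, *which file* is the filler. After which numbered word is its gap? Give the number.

Pre-movement form: Marco must show which file to Daniel.
'which file' functions as the direct object of 'show'. Wh-movement fronts it, leaving a gap right after 'show':
The memo did not say which file Marco must show ___ to Daniel.
'show' is word 10.

10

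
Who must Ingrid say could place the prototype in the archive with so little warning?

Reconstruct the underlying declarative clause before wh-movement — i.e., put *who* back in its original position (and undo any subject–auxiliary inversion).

Ingrid must say who could place the prototype in the archive with so little warning.

The filler 'who' is interpreted as the subject of the clause embedded under 'say'. Fronting leaves a gap immediately after 'say':
Who must Ingrid say ___ could place the prototype in the archive with so little warning?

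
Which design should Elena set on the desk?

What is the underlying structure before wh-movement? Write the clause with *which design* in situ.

'which design' functions as the direct object of 'set'. It moves to the left edge, and the trace sits right after 'set':
Which design should Elena set ___ on the desk?

Elena should set which design on the desk.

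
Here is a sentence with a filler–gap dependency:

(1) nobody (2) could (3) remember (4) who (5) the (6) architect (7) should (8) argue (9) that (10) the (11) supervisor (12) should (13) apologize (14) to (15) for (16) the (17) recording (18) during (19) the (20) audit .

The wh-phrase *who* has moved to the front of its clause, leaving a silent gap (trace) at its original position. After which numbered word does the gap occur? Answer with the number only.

14

Before movement: The architect should argue that the supervisor should apologize to who for the recording during the audit.
'who' functions as the object of the preposition 'to'. Wh-movement fronts it, leaving a gap right after 'to':
Nobody could remember who the architect should argue that the supervisor should apologize to ___ for the recording during the audit.
'to' is word 14.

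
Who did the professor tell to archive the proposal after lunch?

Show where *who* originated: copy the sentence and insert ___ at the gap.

Underlying clause: The professor did tell who to archive the proposal after lunch.
The filler 'who' is interpreted as the direct object of 'tell'. The gap is right after 'tell'.

Who did the professor tell ___ to archive the proposal after lunch?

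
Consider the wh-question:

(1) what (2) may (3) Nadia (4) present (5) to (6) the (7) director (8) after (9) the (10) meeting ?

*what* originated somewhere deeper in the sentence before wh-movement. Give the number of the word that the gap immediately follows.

4

Before movement: Nadia may present what to the director after the meeting.
'what' functions as the direct object of 'present'. Fronting leaves a gap immediately after 'present':
What may Nadia present ___ to the director after the meeting?
'present' is word 4.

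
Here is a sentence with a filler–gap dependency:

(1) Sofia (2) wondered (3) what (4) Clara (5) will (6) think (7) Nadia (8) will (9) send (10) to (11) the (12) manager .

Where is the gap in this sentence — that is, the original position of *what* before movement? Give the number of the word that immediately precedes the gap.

9

Pre-movement form: Clara will think Nadia will send what to the manager.
The filler 'what' is interpreted as the direct object of 'send'. Fronting leaves a gap immediately after 'send':
Sofia wondered what Clara will think Nadia will send ___ to the manager.
'send' is word 9.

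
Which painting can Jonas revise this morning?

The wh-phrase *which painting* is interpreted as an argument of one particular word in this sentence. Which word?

Pre-movement form: Jonas can revise which painting this morning.
The filler 'which painting' is interpreted as the direct object of 'revise'. Wh-movement fronts it, leaving a gap right after 'revise':
Which painting can Jonas revise ___ this morning?

revise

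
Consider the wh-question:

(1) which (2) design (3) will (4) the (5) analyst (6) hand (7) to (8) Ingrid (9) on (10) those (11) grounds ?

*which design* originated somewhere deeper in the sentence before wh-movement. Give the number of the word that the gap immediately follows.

Before movement: The analyst will hand which design to Ingrid on those grounds.
'which design' is the direct object of 'hand'. Wh-movement fronts it, leaving a gap right after 'hand':
Which design will the analyst hand ___ to Ingrid on those grounds?
'hand' is word 6.

6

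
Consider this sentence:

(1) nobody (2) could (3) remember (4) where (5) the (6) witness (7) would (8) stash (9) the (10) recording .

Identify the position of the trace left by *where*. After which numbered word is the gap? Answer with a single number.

Before movement: The witness would stash the recording where.
'where' functions as the locative complement of 'stash'. It moves to the left edge, and the trace sits right after 'recording':
Nobody could remember where the witness would stash the recording ___.
'recording' is word 10.

10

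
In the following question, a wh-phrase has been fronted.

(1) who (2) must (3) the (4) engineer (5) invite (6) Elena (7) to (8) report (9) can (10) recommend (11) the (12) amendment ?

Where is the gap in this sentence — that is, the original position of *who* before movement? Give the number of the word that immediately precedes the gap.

Pre-movement form: The engineer must invite Elena to report who can recommend the amendment.
'who' functions as the subject of the clause embedded under 'report'. Wh-movement fronts it, leaving a gap right after 'report':
Who must the engineer invite Elena to report ___ can recommend the amendment?
'report' is word 8.

8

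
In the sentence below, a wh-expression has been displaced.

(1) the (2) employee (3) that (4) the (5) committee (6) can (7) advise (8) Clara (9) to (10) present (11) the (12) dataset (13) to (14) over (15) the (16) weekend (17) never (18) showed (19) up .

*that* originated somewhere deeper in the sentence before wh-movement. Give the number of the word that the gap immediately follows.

13

'that' is the object of the preposition 'to' (recipient of 'present'). Fronting leaves a gap immediately after 'to':
The employee that the committee can advise Clara to present the dataset to ___ over the weekend never showed up.
'to' is word 13.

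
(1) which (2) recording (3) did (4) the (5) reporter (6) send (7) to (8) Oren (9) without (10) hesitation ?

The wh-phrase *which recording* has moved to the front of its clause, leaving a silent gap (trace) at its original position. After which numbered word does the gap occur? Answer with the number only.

6

Underlying clause: The reporter did send which recording to Oren without hesitation.
'which recording' functions as the direct object of 'send'. Wh-movement fronts it, leaving a gap right after 'send':
Which recording did the reporter send ___ to Oren without hesitation?
'send' is word 6.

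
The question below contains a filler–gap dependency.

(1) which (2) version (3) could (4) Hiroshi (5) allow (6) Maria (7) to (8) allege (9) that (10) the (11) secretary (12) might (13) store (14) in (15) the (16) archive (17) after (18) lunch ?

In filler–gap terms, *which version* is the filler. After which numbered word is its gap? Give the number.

13

Before movement: Hiroshi could allow Maria to allege that the secretary might store which version in the archive after lunch.
'which version' is the direct object of 'store'. Fronting leaves a gap immediately after 'store':
Which version could Hiroshi allow Maria to allege that the secretary might store ___ in the archive after lunch?
'store' is word 13.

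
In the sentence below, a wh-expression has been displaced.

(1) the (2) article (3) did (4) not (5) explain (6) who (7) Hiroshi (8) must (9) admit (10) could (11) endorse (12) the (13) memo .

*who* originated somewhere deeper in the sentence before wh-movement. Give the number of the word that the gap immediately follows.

9

Underlying clause: Hiroshi must admit who could endorse the memo.
'who' is the subject of the clause embedded under 'admit'. Wh-movement fronts it, leaving a gap right after 'admit':
The article did not explain who Hiroshi must admit ___ could endorse the memo.
'admit' is word 9.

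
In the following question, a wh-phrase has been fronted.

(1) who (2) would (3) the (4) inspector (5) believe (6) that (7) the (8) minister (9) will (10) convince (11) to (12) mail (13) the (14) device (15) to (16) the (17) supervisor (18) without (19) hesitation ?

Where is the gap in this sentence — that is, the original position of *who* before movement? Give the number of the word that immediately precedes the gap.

In situ: The inspector would believe that the minister will convince who to mail the device to the supervisor without hesitation.
'who' functions as the direct object of 'convince'. It moves to the left edge, and the trace sits right after 'convince':
Who would the inspector believe that the minister will convince ___ to mail the device to the supervisor without hesitation?
'convince' is word 10.

10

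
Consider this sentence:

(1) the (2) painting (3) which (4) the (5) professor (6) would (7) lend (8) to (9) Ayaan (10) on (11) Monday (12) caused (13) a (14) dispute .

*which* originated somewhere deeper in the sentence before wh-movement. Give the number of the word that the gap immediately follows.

7

'which' functions as the direct object of 'lend'. Fronting leaves a gap immediately after 'lend':
The painting which the professor would lend ___ to Ayaan on Monday caused a dispute.
'lend' is word 7.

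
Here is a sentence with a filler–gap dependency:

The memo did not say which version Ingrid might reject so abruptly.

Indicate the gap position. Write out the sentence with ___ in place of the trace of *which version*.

The memo did not say which version Ingrid might reject ___ so abruptly.

Before movement: Ingrid might reject which version so abruptly.
'which version' functions as the direct object of 'reject'. The gap is right after 'reject'.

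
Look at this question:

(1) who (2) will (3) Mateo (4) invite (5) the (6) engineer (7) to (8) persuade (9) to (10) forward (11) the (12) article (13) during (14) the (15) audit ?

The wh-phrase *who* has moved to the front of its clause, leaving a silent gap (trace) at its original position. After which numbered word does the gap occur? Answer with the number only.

Underlying clause: Mateo will invite the engineer to persuade who to forward the article during the audit.
'who' functions as the direct object of 'persuade'. Wh-movement fronts it, leaving a gap right after 'persuade':
Who will Mateo invite the engineer to persuade ___ to forward the article during the audit?
'persuade' is word 8.

8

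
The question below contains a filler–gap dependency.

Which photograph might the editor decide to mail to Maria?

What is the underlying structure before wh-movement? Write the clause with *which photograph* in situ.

The filler 'which photograph' is interpreted as the direct object of 'mail'. It moves to the left edge, and the trace sits right after 'mail':
Which photograph might the editor decide to mail ___ to Maria?

The editor might decide to mail which photograph to Maria.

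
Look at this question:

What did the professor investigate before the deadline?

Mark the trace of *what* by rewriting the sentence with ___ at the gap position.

Pre-movement form: The professor did investigate what before the deadline.
'what' functions as the direct object of 'investigate'. The gap is right after 'investigate'.

What did the professor investigate ___ before the deadline?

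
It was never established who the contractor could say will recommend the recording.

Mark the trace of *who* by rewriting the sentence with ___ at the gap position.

It was never established who the contractor could say ___ will recommend the recording.

Underlying clause: The contractor could say who will recommend the recording.
'who' functions as the subject of the clause embedded under 'say'. The gap is right after 'say'.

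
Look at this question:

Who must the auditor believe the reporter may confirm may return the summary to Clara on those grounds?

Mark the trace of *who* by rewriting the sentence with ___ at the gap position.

In situ: The auditor must believe the reporter may confirm who may return the summary to Clara on those grounds.
The filler 'who' is interpreted as the subject of the clause embedded under 'confirm'. The gap is right after 'confirm'.

Who must the auditor believe the reporter may confirm ___ may return the summary to Clara on those grounds?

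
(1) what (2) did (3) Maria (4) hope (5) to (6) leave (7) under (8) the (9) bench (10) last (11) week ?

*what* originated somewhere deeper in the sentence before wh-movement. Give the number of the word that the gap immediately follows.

Pre-movement form: Maria did hope to leave what under the bench last week.
'what' is the direct object of 'leave'. It moves to the left edge, and the trace sits right after 'leave':
What did Maria hope to leave ___ under the bench last week?
'leave' is word 6.

6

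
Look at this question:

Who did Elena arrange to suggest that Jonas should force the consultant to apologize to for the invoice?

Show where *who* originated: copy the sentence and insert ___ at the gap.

Who did Elena arrange to suggest that Jonas should force the consultant to apologize to ___ for the invoice?

Underlying clause: Elena did arrange to suggest that Jonas should force the consultant to apologize to who for the invoice.
The filler 'who' is interpreted as the object of the preposition 'to'. The gap is right after 'to'.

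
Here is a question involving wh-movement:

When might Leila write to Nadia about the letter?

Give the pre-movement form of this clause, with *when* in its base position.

'when' is the temporal adjunct. Fronting leaves a gap immediately after 'letter':
When might Leila write to Nadia about the letter ___?

Leila might write to Nadia about the letter when.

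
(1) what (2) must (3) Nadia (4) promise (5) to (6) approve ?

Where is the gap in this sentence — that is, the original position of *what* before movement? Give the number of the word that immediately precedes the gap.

Underlying clause: Nadia must promise to approve what.
'what' is the direct object of 'approve'. Wh-movement fronts it, leaving a gap right after 'approve':
What must Nadia promise to approve ___?
'approve' is word 6.

6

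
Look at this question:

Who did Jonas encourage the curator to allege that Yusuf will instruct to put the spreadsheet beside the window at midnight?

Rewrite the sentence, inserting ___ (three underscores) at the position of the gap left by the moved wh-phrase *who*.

Pre-movement form: Jonas did encourage the curator to allege that Yusuf will instruct who to put the spreadsheet beside the window at midnight.
The filler 'who' is interpreted as the direct object of 'instruct'. The gap is right after 'instruct'.

Who did Jonas encourage the curator to allege that Yusuf will instruct ___ to put the spreadsheet beside the window at midnight?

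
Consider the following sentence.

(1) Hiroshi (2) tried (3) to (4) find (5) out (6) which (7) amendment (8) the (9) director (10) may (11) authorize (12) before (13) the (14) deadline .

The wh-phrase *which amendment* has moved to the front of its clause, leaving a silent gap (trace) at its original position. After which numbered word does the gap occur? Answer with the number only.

11

Underlying clause: The director may authorize which amendment before the deadline.
The filler 'which amendment' is interpreted as the direct object of 'authorize'. Wh-movement fronts it, leaving a gap right after 'authorize':
Hiroshi tried to find out which amendment the director may authorize ___ before the deadline.
'authorize' is word 11.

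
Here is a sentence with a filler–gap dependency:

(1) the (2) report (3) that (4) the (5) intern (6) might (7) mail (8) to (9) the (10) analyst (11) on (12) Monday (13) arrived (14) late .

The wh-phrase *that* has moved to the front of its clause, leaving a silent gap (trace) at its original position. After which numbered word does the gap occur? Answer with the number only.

7

The filler 'that' is interpreted as the direct object of 'mail'. It moves to the left edge, and the trace sits right after 'mail':
The report that the intern might mail ___ to the analyst on Monday arrived late.
'mail' is word 7.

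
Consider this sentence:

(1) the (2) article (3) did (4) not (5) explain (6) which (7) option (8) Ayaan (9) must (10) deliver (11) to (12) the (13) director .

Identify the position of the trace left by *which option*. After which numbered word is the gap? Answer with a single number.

10

Underlying clause: Ayaan must deliver which option to the director.
The filler 'which option' is interpreted as the direct object of 'deliver'. Wh-movement fronts it, leaving a gap right after 'deliver':
The article did not explain which option Ayaan must deliver ___ to the director.
'deliver' is word 10.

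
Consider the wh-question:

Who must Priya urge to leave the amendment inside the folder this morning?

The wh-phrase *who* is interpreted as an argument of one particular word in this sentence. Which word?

In situ: Priya must urge who to leave the amendment inside the folder this morning.
The filler 'who' is interpreted as the direct object of 'urge'. Fronting leaves a gap immediately after 'urge':
Who must Priya urge ___ to leave the amendment inside the folder this morning?

urge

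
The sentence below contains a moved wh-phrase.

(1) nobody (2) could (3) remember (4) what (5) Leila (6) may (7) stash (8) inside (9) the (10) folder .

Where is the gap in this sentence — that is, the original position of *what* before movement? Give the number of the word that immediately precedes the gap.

7

Underlying clause: Leila may stash what inside the folder.
'what' is the direct object of 'stash'. It moves to the left edge, and the trace sits right after 'stash':
Nobody could remember what Leila may stash ___ inside the folder.
'stash' is word 7.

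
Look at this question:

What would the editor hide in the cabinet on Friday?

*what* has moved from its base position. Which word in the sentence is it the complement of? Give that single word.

In situ: The editor would hide what in the cabinet on Friday.
'what' functions as the direct object of 'hide'. It moves to the left edge, and the trace sits right after 'hide':
What would the editor hide ___ in the cabinet on Friday?

hide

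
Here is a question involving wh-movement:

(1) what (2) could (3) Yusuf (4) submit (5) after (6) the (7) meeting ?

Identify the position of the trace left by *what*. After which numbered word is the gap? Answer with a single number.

Pre-movement form: Yusuf could submit what after the meeting.
'what' functions as the direct object of 'submit'. Fronting leaves a gap immediately after 'submit':
What could Yusuf submit ___ after the meeting?
'submit' is word 4.

4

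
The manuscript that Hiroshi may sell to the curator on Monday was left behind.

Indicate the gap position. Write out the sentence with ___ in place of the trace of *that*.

'that' is the direct object of 'sell'. The gap is right after 'sell'.

The manuscript that Hiroshi may sell ___ to the curator on Monday was left behind.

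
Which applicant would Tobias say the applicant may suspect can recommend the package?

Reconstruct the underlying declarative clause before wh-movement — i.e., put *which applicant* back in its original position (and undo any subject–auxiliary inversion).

'which applicant' is the subject of the clause embedded under 'suspect'. It moves to the left edge, and the trace sits right after 'suspect':
Which applicant would Tobias say the applicant may suspect ___ can recommend the package?

Tobias would say the applicant may suspect which applicant can recommend the package.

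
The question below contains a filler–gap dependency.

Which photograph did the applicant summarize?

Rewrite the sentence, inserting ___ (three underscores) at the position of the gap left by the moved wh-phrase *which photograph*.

Before movement: The applicant did summarize which photograph.
'which photograph' is the direct object of 'summarize'. The gap is right after 'summarize'.

Which photograph did the applicant summarize ___?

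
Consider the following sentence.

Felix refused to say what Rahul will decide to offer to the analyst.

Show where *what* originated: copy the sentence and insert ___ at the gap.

Pre-movement form: Rahul will decide to offer what to the analyst.
The filler 'what' is interpreted as the direct object of 'offer'. The gap is right after 'offer'.

Felix refused to say what Rahul will decide to offer ___ to the analyst.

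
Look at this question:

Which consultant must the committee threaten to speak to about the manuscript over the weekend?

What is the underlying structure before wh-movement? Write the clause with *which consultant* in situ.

The committee must threaten to speak to which consultant about the manuscript over the weekend.

'which consultant' functions as the object of the preposition 'to'. Wh-movement fronts it, leaving a gap right after 'to':
Which consultant must the committee threaten to speak to ___ about the manuscript over the weekend?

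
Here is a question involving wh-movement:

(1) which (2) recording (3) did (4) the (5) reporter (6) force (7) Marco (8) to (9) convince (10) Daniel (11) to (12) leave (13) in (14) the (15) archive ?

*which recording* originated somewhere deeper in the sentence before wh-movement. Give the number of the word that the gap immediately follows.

12

In situ: The reporter did force Marco to convince Daniel to leave which recording in the archive.
The filler 'which recording' is interpreted as the direct object of 'leave'. It moves to the left edge, and the trace sits right after 'leave':
Which recording did the reporter force Marco to convince Daniel to leave ___ in the archive?
'leave' is word 12.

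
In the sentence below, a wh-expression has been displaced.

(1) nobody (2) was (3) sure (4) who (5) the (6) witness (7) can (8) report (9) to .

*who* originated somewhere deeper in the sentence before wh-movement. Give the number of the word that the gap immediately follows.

9

Before movement: The witness can report to who.
'who' functions as the object of the preposition 'to'. Fronting leaves a gap immediately after 'to':
Nobody was sure who the witness can report to ___.
'to' is word 9.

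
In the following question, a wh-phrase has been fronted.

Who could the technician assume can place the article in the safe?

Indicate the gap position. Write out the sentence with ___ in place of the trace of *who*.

Who could the technician assume ___ can place the article in the safe?

Pre-movement form: The technician could assume who can place the article in the safe.
'who' is the subject of the clause embedded under 'assume'. The gap is right after 'assume'.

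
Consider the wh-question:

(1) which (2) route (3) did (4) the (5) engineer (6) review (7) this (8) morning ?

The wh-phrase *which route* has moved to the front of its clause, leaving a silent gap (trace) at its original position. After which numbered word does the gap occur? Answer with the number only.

6

Before movement: The engineer did review which route this morning.
'which route' functions as the direct object of 'review'. Fronting leaves a gap immediately after 'review':
Which route did the engineer review ___ this morning?
'review' is word 6.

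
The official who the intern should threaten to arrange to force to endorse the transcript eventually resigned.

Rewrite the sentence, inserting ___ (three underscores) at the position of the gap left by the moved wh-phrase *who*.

'who' is the direct object of 'force'. The gap is right after 'force'.

The official who the intern should threaten to arrange to force ___ to endorse the transcript eventually resigned.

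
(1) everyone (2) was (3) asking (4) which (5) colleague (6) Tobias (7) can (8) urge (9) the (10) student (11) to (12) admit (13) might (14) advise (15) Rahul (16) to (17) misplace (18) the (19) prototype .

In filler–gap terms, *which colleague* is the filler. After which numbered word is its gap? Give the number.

Before movement: Tobias can urge the student to admit which colleague might advise Rahul to misplace the prototype.
'which colleague' functions as the subject of the clause embedded under 'admit'. Fronting leaves a gap immediately after 'admit':
Everyone was asking which colleague Tobias can urge the student to admit ___ might advise Rahul to misplace the prototype.
'admit' is word 12.

12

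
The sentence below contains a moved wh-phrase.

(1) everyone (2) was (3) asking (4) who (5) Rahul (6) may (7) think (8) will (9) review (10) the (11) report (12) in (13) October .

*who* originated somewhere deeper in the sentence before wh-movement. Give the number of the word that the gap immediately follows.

7

Pre-movement form: Rahul may think who will review the report in October.
'who' functions as the subject of the clause embedded under 'think'. Fronting leaves a gap immediately after 'think':
Everyone was asking who Rahul may think ___ will review the report in October.
'think' is word 7.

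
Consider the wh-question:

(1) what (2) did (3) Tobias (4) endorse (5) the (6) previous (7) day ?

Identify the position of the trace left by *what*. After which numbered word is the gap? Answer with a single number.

Pre-movement form: Tobias did endorse what the previous day.
The filler 'what' is interpreted as the direct object of 'endorse'. It moves to the left edge, and the trace sits right after 'endorse':
What did Tobias endorse ___ the previous day?
'endorse' is word 4.

4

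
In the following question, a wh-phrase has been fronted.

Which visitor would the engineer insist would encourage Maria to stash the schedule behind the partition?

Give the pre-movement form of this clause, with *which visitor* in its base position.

The engineer would insist which visitor would encourage Maria to stash the schedule behind the partition.

'which visitor' is the subject of the clause embedded under 'insist'. Fronting leaves a gap immediately after 'insist':
Which visitor would the engineer insist ___ would encourage Maria to stash the schedule behind the partition?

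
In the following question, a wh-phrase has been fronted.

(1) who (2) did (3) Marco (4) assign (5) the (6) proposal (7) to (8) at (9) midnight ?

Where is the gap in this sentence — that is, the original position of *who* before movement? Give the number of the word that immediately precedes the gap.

Pre-movement form: Marco did assign the proposal to who at midnight.
'who' functions as the object of the preposition 'to' (recipient of 'assign'). Wh-movement fronts it, leaving a gap right after 'to':
Who did Marco assign the proposal to ___ at midnight?
'to' is word 7.

7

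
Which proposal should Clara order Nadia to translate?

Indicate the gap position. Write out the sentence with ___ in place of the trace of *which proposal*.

Before movement: Clara should order Nadia to translate which proposal.
'which proposal' functions as the direct object of 'translate'. The gap is right after 'translate'.

Which proposal should Clara order Nadia to translate ___?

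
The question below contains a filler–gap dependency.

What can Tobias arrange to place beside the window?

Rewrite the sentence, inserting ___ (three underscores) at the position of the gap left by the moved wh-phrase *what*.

In situ: Tobias can arrange to place what beside the window.
'what' is the direct object of 'place'. The gap is right after 'place'.

What can Tobias arrange to place ___ beside the window?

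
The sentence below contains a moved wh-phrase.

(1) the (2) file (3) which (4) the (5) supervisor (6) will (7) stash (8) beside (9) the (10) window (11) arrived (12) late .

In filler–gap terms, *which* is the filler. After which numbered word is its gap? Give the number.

The filler 'which' is interpreted as the direct object of 'stash'. It moves to the left edge, and the trace sits right after 'stash':
The file which the supervisor will stash ___ beside the window arrived late.
'stash' is word 7.

7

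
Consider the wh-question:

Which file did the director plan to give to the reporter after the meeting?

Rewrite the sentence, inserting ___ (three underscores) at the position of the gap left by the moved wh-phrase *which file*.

Which file did the director plan to give ___ to the reporter after the meeting?

Before movement: The director did plan to give which file to the reporter after the meeting.
The filler 'which file' is interpreted as the direct object of 'give'. The gap is right after 'give'.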